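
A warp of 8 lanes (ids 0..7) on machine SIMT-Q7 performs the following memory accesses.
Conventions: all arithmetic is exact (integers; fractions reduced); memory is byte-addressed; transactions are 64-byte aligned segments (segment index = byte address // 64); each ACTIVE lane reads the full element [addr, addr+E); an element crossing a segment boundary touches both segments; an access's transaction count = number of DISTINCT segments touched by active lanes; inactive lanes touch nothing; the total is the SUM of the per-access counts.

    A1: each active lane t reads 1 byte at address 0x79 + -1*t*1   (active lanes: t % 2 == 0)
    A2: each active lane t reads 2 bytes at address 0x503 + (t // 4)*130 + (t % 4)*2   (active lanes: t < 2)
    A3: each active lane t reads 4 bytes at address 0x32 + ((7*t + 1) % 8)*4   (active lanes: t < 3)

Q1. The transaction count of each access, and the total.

A1: 1 transaction
A2: 1 transaction
A3: 2 transactions

Answer: 1,1,2; total 4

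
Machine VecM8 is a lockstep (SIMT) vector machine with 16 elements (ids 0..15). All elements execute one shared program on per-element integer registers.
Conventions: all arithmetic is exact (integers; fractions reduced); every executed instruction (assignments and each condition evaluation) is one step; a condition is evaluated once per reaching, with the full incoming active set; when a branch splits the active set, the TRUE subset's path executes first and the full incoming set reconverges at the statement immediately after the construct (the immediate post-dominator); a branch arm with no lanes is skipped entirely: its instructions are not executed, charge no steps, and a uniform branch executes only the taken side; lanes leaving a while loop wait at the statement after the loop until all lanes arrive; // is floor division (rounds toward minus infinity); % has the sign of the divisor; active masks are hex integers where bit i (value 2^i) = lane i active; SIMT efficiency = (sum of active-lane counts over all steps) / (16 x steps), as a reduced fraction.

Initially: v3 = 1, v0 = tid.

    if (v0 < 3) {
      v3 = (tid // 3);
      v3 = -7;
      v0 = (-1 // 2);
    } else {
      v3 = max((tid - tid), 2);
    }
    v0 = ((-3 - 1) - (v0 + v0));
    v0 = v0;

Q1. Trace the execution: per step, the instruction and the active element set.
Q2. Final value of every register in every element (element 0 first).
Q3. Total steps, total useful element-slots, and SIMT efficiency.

step 0: eval (v0 < 3)                0xffff
step 1: v3 <- (tid // 3)             0x0007
step 2: v3 <- -7                     0x0007
step 3: v0 <- (-1 // 2)              0x0007
step 4: v3 <- max((tid - tid), 2)    0xfff8
step 5: v0 <- ((-3 - 1) - (v0 + v0)) 0xffff
step 6: v0 <- v0                     0xffff

Answer: 7 steps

v3: -7,-7,-7,2,2,2,2,2,2,2,2,2,2,2,2,2
v0: -2,-2,-2,-10,-12,-14,-16,-18,-20,-22,-24,-26,-28,-30,-32,-34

steps = 7; useful = 70; efficiency = 70/112 = 5/8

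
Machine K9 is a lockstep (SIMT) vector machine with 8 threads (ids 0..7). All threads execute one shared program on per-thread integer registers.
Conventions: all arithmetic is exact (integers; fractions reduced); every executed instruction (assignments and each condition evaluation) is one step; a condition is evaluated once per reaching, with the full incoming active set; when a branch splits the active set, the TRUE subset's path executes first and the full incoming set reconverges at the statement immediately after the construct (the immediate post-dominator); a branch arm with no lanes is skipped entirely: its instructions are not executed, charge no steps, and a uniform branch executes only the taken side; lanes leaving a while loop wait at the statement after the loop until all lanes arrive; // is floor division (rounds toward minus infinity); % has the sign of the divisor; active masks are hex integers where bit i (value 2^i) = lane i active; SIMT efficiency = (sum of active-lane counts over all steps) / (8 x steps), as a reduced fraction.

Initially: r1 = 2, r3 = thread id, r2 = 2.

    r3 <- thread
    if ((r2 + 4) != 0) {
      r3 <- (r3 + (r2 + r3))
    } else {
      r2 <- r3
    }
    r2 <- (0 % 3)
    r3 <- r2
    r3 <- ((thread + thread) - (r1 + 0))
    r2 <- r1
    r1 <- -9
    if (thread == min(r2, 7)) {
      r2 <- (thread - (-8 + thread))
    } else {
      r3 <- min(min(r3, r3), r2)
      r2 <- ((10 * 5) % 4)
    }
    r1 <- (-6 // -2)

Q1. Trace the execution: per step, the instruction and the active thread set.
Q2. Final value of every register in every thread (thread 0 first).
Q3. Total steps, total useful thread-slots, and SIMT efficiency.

step 0: r3 <- thread                 0xff
step 1: eval ((r2 + 4) != 0)         0xff
step 2: r3 <- (r3 + (r2 + r3))       0xff
step 3: r2 <- (0 % 3)                0xff
step 4: r3 <- r2                     0xff
step 5: r3 <- ((thread + thread) - (r1 + 0)) 0xff
step 6: r2 <- r1                     0xff
step 7: r1 <- -9                     0xff
step 8: eval (thread == min(r2, 7))  0xff
step 9: r2 <- (thread - (-8 + thread)) 0x04
step 10: r3 <- min(min(r3, r3), r2)   0xfb
step 11: r2 <- ((10 * 5) % 4)         0xfb
step 12: r1 <- (-6 // -2)             0xff

Answer: 13 steps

r1: 3,3,3,3,3,3,3,3
r3: -2,0,2,2,2,2,2,2
r2: 2,2,8,2,2,2,2,2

steps = 13; useful = 95; efficiency = 95/104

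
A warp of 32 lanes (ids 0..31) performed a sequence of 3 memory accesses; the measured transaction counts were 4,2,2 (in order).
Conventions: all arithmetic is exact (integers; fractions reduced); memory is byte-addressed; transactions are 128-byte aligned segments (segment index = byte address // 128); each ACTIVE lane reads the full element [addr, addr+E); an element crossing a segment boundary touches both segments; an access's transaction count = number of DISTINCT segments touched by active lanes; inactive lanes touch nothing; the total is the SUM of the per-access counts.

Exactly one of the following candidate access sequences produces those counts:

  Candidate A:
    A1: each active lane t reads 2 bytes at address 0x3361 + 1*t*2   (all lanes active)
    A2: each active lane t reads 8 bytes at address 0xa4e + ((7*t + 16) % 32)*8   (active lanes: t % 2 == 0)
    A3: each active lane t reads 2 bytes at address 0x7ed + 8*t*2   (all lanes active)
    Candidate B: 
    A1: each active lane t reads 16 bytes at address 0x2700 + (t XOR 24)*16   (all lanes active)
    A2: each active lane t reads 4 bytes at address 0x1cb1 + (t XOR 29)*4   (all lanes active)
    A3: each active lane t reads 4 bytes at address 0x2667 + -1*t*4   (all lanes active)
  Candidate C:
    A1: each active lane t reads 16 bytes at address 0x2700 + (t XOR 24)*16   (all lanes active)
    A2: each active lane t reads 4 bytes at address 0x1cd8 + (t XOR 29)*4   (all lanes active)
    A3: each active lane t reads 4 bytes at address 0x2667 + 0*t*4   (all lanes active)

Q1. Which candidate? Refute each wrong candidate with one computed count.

A: A1 gives 2 transactions, not 4
C: A3 gives 1 transaction, not 2
B: all counts match (4,2,2)

Answer: B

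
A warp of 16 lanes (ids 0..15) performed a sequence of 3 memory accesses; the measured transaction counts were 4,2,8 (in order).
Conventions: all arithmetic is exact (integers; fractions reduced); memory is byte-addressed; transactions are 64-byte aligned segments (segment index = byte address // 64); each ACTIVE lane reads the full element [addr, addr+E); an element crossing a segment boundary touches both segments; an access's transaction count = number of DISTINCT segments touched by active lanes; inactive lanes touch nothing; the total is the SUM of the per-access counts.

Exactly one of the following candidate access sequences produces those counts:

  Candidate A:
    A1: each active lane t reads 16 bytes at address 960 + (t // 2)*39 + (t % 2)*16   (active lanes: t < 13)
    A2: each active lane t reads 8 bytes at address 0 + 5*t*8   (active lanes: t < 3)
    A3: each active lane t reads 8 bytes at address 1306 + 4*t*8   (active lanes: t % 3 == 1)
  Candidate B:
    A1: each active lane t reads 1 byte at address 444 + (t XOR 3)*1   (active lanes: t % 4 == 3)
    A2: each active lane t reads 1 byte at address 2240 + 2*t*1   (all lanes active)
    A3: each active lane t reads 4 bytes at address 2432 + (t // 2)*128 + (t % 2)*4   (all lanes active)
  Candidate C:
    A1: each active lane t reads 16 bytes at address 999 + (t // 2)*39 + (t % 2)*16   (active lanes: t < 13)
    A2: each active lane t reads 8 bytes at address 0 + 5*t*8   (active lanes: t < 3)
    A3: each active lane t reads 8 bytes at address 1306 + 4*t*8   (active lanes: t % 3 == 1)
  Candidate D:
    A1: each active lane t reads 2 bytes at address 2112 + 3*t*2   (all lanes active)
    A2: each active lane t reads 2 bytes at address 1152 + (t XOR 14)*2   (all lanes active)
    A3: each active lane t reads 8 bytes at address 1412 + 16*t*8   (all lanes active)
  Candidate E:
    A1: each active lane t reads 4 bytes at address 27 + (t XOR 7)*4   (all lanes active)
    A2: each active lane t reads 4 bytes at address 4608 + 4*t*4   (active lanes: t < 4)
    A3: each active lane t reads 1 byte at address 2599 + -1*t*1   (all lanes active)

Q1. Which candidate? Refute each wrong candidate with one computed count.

B: A1 gives 2 transactions, not 4
C: A1 gives 5 transactions, not 4
D: A1 gives 2 transactions, not 4
E: A1 gives 2 transactions, not 4
A: all counts match (4,2,8)

Answer: A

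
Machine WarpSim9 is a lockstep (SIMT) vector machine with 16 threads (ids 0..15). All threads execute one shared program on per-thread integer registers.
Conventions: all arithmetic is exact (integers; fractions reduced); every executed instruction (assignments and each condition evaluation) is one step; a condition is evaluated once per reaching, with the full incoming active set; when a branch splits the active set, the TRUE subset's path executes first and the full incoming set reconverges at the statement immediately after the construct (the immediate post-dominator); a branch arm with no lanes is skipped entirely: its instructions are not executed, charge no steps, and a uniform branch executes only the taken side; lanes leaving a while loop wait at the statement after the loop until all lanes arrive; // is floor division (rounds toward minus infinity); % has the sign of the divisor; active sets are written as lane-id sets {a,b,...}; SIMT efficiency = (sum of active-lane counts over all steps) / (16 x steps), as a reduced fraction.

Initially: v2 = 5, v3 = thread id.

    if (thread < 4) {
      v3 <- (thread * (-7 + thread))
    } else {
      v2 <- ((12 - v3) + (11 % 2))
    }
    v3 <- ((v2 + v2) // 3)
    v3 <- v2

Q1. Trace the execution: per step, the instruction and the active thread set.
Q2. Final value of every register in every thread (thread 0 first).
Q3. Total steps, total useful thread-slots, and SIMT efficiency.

step 0: eval (thread < 4)            {0,1,2,3,4,5,6,7,8,9,10,11,12,13,14,15}
step 1: v3 <- (thread * (-7 + thread)) {0,1,2,3}
step 2: v2 <- ((12 - v3) + (11 % 2)) {4,5,6,7,8,9,10,11,12,13,14,15}
step 3: v3 <- ((v2 + v2) // 3)       {0,1,2,3,4,5,6,7,8,9,10,11,12,13,14,15}
step 4: v3 <- v2                     {0,1,2,3,4,5,6,7,8,9,10,11,12,13,14,15}

Answer: 5 steps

v2: 5,5,5,5,9,8,7,6,5,4,3,2,1,0,-1,-2
v3: 5,5,5,5,9,8,7,6,5,4,3,2,1,0,-1,-2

steps = 5; useful = 64; efficiency = 64/80 = 4/5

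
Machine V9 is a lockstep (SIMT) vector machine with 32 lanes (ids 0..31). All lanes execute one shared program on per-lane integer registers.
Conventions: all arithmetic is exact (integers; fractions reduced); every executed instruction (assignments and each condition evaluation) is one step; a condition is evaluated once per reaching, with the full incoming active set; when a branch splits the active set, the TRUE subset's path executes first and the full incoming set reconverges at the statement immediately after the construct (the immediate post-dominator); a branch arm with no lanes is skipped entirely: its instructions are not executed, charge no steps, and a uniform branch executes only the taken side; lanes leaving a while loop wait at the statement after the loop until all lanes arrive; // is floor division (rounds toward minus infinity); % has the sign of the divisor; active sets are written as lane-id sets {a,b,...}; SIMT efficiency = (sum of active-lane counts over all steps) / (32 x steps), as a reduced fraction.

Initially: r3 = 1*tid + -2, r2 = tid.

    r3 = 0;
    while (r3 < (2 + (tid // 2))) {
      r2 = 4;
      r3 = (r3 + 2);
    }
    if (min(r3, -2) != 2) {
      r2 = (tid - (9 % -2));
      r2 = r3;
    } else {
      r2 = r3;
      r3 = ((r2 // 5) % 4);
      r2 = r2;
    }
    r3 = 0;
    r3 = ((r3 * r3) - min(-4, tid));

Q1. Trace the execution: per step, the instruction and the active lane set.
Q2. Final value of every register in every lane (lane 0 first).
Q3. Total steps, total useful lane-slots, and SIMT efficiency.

step 0: r3 <- 0                      {0,1,2,3,4,5,6,7,8,9,10,11,12,13,14,15,16,17,18,19,20,21,22,23,24,25,26,27,28,29,30,31}
step 1: eval (r3 < (2 + (tid // 2))) {0,1,2,3,4,5,6,7,8,9,10,11,12,13,14,15,16,17,18,19,20,21,22,23,24,25,26,27,28,29,30,31}
step 2: r2 <- 4                      {0,1,2,3,4,5,6,7,8,9,10,11,12,13,14,15,16,17,18,19,20,21,22,23,24,25,26,27,28,29,30,31}
step 3: r3 <- (r3 + 2)               {0,1,2,3,4,5,6,7,8,9,10,11,12,13,14,15,16,17,18,19,20,21,22,23,24,25,26,27,28,29,30,31}
step 4: eval (r3 < (2 + (tid // 2))) {0,1,2,3,4,5,6,7,8,9,10,11,12,13,14,15,16,17,18,19,20,21,22,23,24,25,26,27,28,29,30,31}
step 5: r2 <- 4                      {2,3,4,5,6,7,8,9,10,11,12,13,14,15,16,17,18,19,20,21,22,23,24,25,26,27,28,29,30,31}
step 6: r3 <- (r3 + 2)               {2,3,4,5,6,7,8,9,10,11,12,13,14,15,16,17,18,19,20,21,22,23,24,25,26,27,28,29,30,31}
step 7: eval (r3 < (2 + (tid // 2))) {2,3,4,5,6,7,8,9,10,11,12,13,14,15,16,17,18,19,20,21,22,23,24,25,26,27,28,29,30,31}
step 8: r2 <- 4                      {6,7,8,9,10,11,12,13,14,15,16,17,18,19,20,21,22,23,24,25,26,27,28,29,30,31}
step 9: r3 <- (r3 + 2)               {6,7,8,9,10,11,12,13,14,15,16,17,18,19,20,21,22,23,24,25,26,27,28,29,30,31}
step 10: eval (r3 < (2 + (tid // 2))) {6,7,8,9,10,11,12,13,14,15,16,17,18,19,20,21,22,23,24,25,26,27,28,29,30,31}
step 11: r2 <- 4                      {10,11,12,13,14,15,16,17,18,19,20,21,22,23,24,25,26,27,28,29,30,31}
step 12: r3 <- (r3 + 2)               {10,11,12,13,14,15,16,17,18,19,20,21,22,23,24,25,26,27,28,29,30,31}
step 13: eval (r3 < (2 + (tid // 2))) {10,11,12,13,14,15,16,17,18,19,20,21,22,23,24,25,26,27,28,29,30,31}
step 14: r2 <- 4                      {14,15,16,17,18,19,20,21,22,23,24,25,26,27,28,29,30,31}
step 15: r3 <- (r3 + 2)               {14,15,16,17,18,19,20,21,22,23,24,25,26,27,28,29,30,31}
step 16: eval (r3 < (2 + (tid // 2))) {14,15,16,17,18,19,20,21,22,23,24,25,26,27,28,29,30,31}
step 17: r2 <- 4                      {18,19,20,21,22,23,24,25,26,27,28,29,30,31}
step 18: r3 <- (r3 + 2)               {18,19,20,21,22,23,24,25,26,27,28,29,30,31}
step 19: eval (r3 < (2 + (tid // 2))) {18,19,20,21,22,23,24,25,26,27,28,29,30,31}
step 20: r2 <- 4                      {22,23,24,25,26,27,28,29,30,31}
step 21: r3 <- (r3 + 2)               {22,23,24,25,26,27,28,29,30,31}
step 22: eval (r3 < (2 + (tid // 2))) {22,23,24,25,26,27,28,29,30,31}
step 23: r2 <- 4                      {26,27,28,29,30,31}
step 24: r3 <- (r3 + 2)               {26,27,28,29,30,31}
step 25: eval (r3 < (2 + (tid // 2))) {26,27,28,29,30,31}
step 26: r2 <- 4                      {30,31}
step 27: r3 <- (r3 + 2)               {30,31}
step 28: eval (r3 < (2 + (tid // 2))) {30,31}
step 29: eval (min(r3, -2) != 2)      {0,1,2,3,4,5,6,7,8,9,10,11,12,13,14,15,16,17,18,19,20,21,22,23,24,25,26,27,28,29,30,31}
step 30: r2 <- (tid - (9 % -2))       {0,1,2,3,4,5,6,7,8,9,10,11,12,13,14,15,16,17,18,19,20,21,22,23,24,25,26,27,28,29,30,31}
step 31: r2 <- r3                     {0,1,2,3,4,5,6,7,8,9,10,11,12,13,14,15,16,17,18,19,20,21,22,23,24,25,26,27,28,29,30,31}
step 32: r3 <- 0                      {0,1,2,3,4,5,6,7,8,9,10,11,12,13,14,15,16,17,18,19,20,21,22,23,24,25,26,27,28,29,30,31}
step 33: r3 <- ((r3 * r3) - min(-4, tid)) {0,1,2,3,4,5,6,7,8,9,10,11,12,13,14,15,16,17,18,19,20,21,22,23,24,25,26,27,28,29,30,31}

Answer: 34 steps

r3: 4,4,4,4,4,4,4,4,4,4,4,4,4,4,4,4,4,4,4,4,4,4,4,4,4,4,4,4,4,4,4,4
r2: 2,2,4,4,4,4,6,6,6,6,8,8,8,8,10,10,10,10,12,12,12,12,14,14,14,14,16,16,16,16,18,18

steps = 34; useful = 704; efficiency = 704/1088 = 11/17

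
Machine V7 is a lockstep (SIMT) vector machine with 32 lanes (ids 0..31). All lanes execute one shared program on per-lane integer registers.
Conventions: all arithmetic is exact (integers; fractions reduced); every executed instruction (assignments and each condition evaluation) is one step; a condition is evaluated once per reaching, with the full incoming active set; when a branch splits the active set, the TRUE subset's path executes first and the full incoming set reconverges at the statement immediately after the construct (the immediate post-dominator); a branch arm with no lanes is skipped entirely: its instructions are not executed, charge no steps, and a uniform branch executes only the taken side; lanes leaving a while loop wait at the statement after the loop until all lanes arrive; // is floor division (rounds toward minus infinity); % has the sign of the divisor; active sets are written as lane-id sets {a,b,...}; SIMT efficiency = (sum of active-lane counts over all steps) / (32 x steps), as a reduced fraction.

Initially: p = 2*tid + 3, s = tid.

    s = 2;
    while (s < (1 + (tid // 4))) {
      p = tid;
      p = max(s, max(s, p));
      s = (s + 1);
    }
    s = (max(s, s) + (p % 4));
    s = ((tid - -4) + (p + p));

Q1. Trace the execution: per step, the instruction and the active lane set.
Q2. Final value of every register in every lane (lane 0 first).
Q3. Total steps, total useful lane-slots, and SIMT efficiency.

step 0: s <- 2                       {0,1,2,3,4,5,6,7,8,9,10,11,12,13,14,15,16,17,18,19,20,21,22,23,24,25,26,27,28,29,30,31}
step 1: eval (s < (1 + (tid // 4)))  {0,1,2,3,4,5,6,7,8,9,10,11,12,13,14,15,16,17,18,19,20,21,22,23,24,25,26,27,28,29,30,31}
step 2: p <- tid                     {8,9,10,11,12,13,14,15,16,17,18,19,20,21,22,23,24,25,26,27,28,29,30,31}
step 3: p <- max(s, max(s, p))       {8,9,10,11,12,13,14,15,16,17,18,19,20,21,22,23,24,25,26,27,28,29,30,31}
step 4: s <- (s + 1)                 {8,9,10,11,12,13,14,15,16,17,18,19,20,21,22,23,24,25,26,27,28,29,30,31}
step 5: eval (s < (1 + (tid // 4)))  {8,9,10,11,12,13,14,15,16,17,18,19,20,21,22,23,24,25,26,27,28,29,30,31}
step 6: p <- tid                     {12,13,14,15,16,17,18,19,20,21,22,23,24,25,26,27,28,29,30,31}
step 7: p <- max(s, max(s, p))       {12,13,14,15,16,17,18,19,20,21,22,23,24,25,26,27,28,29,30,31}
step 8: s <- (s + 1)                 {12,13,14,15,16,17,18,19,20,21,22,23,24,25,26,27,28,29,30,31}
step 9: eval (s < (1 + (tid // 4)))  {12,13,14,15,16,17,18,19,20,21,22,23,24,25,26,27,28,29,30,31}
step 10: p <- tid                     {16,17,18,19,20,21,22,23,24,25,26,27,28,29,30,31}
step 11: p <- max(s, max(s, p))       {16,17,18,19,20,21,22,23,24,25,26,27,28,29,30,31}
step 12: s <- (s + 1)                 {16,17,18,19,20,21,22,23,24,25,26,27,28,29,30,31}
step 13: eval (s < (1 + (tid // 4)))  {16,17,18,19,20,21,22,23,24,25,26,27,28,29,30,31}
step 14: p <- tid                     {20,21,22,23,24,25,26,27,28,29,30,31}
step 15: p <- max(s, max(s, p))       {20,21,22,23,24,25,26,27,28,29,30,31}
step 16: s <- (s + 1)                 {20,21,22,23,24,25,26,27,28,29,30,31}
step 17: eval (s < (1 + (tid // 4)))  {20,21,22,23,24,25,26,27,28,29,30,31}
step 18: p <- tid                     {24,25,26,27,28,29,30,31}
step 19: p <- max(s, max(s, p))       {24,25,26,27,28,29,30,31}
step 20: s <- (s + 1)                 {24,25,26,27,28,29,30,31}
step 21: eval (s < (1 + (tid // 4)))  {24,25,26,27,28,29,30,31}
step 22: p <- tid                     {28,29,30,31}
step 23: p <- max(s, max(s, p))       {28,29,30,31}
step 24: s <- (s + 1)                 {28,29,30,31}
step 25: eval (s < (1 + (tid // 4)))  {28,29,30,31}
step 26: s <- (max(s, s) + (p % 4))   {0,1,2,3,4,5,6,7,8,9,10,11,12,13,14,15,16,17,18,19,20,21,22,23,24,25,26,27,28,29,30,31}
step 27: s <- ((tid - -4) + (p + p))  {0,1,2,3,4,5,6,7,8,9,10,11,12,13,14,15,16,17,18,19,20,21,22,23,24,25,26,27,28,29,30,31}

Answer: 28 steps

p: 3,5,7,9,11,13,15,17,8,9,10,11,12,13,14,15,16,17,18,19,20,21,22,23,24,25,26,27,28,29,30,31
s: 10,15,20,25,30,35,40,45,28,31,34,37,40,43,46,49,52,55,58,61,64,67,70,73,76,79,82,85,88,91,94,97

steps = 28; useful = 464; efficiency = 464/896 = 29/56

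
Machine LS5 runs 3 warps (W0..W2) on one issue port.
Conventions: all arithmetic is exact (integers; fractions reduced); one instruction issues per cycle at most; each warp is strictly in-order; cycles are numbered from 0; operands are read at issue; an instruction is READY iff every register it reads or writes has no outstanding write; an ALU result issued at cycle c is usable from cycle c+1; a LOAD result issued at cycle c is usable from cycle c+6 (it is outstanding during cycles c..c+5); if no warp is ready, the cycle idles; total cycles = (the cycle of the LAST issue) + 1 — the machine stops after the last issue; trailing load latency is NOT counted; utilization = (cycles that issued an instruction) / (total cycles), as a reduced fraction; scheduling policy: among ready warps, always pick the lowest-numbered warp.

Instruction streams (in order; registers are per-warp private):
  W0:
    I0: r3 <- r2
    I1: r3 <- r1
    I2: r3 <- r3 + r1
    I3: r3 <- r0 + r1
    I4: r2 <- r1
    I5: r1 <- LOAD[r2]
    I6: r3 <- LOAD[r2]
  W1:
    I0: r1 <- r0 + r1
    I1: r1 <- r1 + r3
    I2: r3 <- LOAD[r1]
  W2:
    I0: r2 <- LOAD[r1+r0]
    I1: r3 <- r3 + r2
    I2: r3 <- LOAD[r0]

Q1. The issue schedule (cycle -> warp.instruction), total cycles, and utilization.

cycle 0: W0.I0
cycle 1: W0.I1
cycle 2: W0.I2
cycle 3: W0.I3
cycle 4: W0.I4
cycle 5: W0.I5
cycle 6: W0.I6
cycle 7: W1.I0
cycle 8: W1.I1
cycle 9: W1.I2
cycle 10: W2.I0
cycle 11: idle
cycle 12: idle
cycle 13: idle
cycle 14: idle
cycle 15: idle
cycle 16: W2.I1
cycle 17: W2.I2

Answer: 18 cycles, utilization 13/18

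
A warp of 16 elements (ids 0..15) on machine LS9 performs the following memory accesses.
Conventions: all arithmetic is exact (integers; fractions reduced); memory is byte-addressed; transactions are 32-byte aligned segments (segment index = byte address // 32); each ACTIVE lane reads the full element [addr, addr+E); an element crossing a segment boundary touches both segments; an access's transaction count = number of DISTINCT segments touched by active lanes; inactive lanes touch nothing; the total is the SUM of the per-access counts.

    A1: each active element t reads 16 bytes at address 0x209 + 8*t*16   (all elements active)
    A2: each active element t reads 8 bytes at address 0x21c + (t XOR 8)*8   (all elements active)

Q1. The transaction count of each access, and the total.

A1: 16 transactions
A2: 5 transactions

Answer: 16,5; total 21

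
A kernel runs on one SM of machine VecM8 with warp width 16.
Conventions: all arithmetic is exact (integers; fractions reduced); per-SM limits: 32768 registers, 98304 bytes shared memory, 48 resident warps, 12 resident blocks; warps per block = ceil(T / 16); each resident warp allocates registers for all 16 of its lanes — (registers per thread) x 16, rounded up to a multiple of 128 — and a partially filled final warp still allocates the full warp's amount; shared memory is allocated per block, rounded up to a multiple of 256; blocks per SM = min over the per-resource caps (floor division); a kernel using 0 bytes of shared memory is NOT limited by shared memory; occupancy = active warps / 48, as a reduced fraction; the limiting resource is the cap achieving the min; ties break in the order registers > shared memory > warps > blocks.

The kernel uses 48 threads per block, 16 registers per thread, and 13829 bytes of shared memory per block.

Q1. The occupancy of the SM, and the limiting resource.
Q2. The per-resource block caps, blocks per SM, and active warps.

Answer: occupancy 3/8, limited by shared memory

registers: 42 blocks
shared memory: 6 blocks
warps: 16 blocks
blocks: 12 blocks

Answer: 6 blocks, 18 active warps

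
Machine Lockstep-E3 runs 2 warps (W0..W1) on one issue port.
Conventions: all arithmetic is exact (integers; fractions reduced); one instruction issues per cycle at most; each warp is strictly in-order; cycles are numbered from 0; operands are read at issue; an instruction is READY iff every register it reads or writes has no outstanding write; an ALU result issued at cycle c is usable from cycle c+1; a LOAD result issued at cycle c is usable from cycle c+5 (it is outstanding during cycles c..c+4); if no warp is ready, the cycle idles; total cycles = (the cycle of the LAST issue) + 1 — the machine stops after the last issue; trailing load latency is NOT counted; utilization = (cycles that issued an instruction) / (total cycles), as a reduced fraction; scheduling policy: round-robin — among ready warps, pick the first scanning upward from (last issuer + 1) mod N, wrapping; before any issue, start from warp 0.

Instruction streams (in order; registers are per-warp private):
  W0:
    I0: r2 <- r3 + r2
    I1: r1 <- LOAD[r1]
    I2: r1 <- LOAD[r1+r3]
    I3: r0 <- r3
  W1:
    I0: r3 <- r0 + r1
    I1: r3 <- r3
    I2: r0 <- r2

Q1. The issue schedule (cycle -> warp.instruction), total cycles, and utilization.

cycle 0: W0.I0
cycle 1: W1.I0
cycle 2: W0.I1
cycle 3: W1.I1
cycle 4: W1.I2
cycle 5: idle
cycle 6: idle
cycle 7: W0.I2
cycle 8: W0.I3

Answer: 9 cycles, utilization 7/9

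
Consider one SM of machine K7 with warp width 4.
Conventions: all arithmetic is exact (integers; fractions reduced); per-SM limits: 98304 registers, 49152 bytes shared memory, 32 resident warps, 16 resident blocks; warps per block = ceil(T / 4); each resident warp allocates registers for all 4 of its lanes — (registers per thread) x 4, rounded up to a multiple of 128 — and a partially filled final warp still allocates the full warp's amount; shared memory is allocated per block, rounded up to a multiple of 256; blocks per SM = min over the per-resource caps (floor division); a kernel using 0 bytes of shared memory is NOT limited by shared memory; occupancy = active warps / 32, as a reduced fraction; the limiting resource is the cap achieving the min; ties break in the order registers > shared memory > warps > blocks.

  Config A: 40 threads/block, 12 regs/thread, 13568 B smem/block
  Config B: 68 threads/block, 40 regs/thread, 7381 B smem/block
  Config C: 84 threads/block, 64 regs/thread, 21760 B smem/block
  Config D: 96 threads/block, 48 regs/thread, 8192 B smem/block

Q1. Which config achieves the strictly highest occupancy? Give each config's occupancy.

occupancies: A 15/16, B 17/32, C 21/32, D 3/4

Answer: A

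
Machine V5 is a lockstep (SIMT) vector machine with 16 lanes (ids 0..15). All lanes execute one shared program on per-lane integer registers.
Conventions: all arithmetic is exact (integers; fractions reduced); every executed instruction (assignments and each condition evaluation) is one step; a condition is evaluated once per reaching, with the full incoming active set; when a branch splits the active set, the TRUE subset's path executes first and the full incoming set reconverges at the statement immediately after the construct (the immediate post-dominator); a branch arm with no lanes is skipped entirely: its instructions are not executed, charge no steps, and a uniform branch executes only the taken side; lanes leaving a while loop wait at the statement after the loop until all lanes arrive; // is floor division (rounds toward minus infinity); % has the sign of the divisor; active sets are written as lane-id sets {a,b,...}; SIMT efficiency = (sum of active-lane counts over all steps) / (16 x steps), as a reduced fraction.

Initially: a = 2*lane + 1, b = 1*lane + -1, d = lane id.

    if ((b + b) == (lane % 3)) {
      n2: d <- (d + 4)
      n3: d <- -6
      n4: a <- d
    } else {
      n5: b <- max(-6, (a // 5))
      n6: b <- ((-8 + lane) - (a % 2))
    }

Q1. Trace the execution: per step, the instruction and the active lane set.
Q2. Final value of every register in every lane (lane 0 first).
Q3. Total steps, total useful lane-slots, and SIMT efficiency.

step 0: eval ((b + b) == (lane % 3)) {0,1,2,3,4,5,6,7,8,9,10,11,12,13,14,15}
step 1: d <- (d + 4)                 {2}
step 2: d <- -6                      {2}
step 3: a <- d                       {2}
step 4: b <- max(-6, (a // 5))       {0,1,3,4,5,6,7,8,9,10,11,12,13,14,15}
step 5: b <- ((-8 + lane) - (a % 2)) {0,1,3,4,5,6,7,8,9,10,11,12,13,14,15}

Answer: 6 steps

a: 1,3,-6,7,9,11,13,15,17,19,21,23,25,27,29,31
b: -9,-8,1,-6,-5,-4,-3,-2,-1,0,1,2,3,4,5,6
d: 0,1,-6,3,4,5,6,7,8,9,10,11,12,13,14,15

steps = 6; useful = 49; efficiency = 49/96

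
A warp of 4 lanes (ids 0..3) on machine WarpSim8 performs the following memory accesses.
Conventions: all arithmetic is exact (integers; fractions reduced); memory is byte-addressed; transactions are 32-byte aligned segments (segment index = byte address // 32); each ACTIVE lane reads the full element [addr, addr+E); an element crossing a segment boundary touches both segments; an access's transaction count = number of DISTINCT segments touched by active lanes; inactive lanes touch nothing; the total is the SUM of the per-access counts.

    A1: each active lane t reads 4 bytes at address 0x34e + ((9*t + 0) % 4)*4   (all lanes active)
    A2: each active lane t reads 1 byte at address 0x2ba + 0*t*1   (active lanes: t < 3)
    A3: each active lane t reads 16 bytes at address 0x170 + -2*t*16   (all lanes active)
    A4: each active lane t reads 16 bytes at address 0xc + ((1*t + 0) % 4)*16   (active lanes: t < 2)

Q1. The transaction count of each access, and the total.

A1: 1 transaction
A2: 1 transaction
A3: 4 transactions
A4: 2 transactions

Answer: 1,1,4,2; total 8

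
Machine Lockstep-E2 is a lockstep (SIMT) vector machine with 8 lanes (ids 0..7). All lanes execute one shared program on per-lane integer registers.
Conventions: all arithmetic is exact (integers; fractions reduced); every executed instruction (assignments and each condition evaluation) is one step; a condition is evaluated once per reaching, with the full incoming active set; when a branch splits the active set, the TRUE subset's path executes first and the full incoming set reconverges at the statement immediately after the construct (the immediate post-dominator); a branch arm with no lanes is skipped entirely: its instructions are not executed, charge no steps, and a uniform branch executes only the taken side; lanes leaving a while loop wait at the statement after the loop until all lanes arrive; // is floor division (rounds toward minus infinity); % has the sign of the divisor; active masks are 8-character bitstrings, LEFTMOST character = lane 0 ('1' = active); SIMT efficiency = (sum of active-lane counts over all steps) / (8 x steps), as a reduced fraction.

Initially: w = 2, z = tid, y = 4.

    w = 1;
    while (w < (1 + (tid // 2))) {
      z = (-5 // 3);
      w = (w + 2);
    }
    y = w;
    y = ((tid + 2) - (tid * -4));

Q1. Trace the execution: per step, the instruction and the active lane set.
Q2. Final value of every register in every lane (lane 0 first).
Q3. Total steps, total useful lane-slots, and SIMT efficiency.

step 0: w <- 1                       11111111
step 1: eval (w < (1 + (tid // 2)))  11111111
step 2: z <- (-5 // 3)               00111111
step 3: w <- (w + 2)                 00111111
step 4: eval (w < (1 + (tid // 2)))  00111111
step 5: z <- (-5 // 3)               00000011
step 6: w <- (w + 2)                 00000011
step 7: eval (w < (1 + (tid // 2)))  00000011
step 8: y <- w                       11111111
step 9: y <- ((tid + 2) - (tid * -4)) 11111111

Answer: 10 steps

w: 1,1,3,3,3,3,5,5
z: 0,1,-2,-2,-2,-2,-2,-2
y: 2,7,12,17,22,27,32,37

steps = 10; useful = 56; efficiency = 56/80 = 7/10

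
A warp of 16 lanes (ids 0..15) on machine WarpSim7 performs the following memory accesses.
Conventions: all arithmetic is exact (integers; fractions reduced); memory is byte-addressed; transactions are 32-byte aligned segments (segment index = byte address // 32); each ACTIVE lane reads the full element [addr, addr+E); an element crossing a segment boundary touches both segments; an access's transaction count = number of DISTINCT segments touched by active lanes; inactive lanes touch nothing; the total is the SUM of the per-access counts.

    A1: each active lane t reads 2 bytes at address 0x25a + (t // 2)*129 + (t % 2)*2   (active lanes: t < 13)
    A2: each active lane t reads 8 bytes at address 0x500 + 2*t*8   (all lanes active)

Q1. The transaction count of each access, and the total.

A1: 10 transactions
A2: 8 transactions

Answer: 10,8; total 18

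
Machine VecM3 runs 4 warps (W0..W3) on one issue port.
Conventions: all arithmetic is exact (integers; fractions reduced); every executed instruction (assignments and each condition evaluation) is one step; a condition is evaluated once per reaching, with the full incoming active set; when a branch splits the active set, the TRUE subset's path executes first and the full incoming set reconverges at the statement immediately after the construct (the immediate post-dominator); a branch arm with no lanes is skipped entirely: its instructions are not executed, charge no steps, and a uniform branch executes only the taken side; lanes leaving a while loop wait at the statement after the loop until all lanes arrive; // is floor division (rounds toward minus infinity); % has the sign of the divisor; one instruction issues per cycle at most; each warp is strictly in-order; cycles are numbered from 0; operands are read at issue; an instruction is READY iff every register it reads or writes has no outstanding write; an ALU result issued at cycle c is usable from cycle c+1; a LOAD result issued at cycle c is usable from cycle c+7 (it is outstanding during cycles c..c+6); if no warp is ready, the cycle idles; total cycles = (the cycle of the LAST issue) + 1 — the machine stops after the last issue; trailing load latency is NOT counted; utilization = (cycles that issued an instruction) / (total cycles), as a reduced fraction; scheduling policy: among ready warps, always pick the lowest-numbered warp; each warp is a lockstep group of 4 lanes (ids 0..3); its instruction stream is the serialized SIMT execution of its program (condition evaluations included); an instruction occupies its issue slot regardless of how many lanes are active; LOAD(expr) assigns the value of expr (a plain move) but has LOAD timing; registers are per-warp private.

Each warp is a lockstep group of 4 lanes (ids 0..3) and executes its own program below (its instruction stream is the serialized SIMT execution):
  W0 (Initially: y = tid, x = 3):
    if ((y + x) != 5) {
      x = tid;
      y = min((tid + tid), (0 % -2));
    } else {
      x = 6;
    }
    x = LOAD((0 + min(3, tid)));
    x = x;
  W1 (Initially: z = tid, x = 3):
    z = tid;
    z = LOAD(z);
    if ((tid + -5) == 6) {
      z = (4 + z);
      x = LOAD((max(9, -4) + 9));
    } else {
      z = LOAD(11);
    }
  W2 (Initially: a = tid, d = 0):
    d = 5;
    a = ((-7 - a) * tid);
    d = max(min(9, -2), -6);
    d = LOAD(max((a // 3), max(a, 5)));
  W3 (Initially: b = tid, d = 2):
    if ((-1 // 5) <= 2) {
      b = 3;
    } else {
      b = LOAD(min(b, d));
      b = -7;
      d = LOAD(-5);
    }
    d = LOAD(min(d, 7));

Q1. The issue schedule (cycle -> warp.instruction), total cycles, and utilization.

cycle 0: W0.I0
cycle 1: W0.I1
cycle 2: W0.I2
cycle 3: W0.I3
cycle 4: W0.I4
cycle 5: W1.I0
cycle 6: W1.I1
cycle 7: W1.I2
cycle 8: W2.I0
cycle 9: W2.I1
cycle 10: W2.I2
cycle 11: W0.I5
cycle 12: W2.I3
cycle 13: W1.I3
cycle 14: W3.I0
cycle 15: W3.I1
cycle 16: W3.I2

Answer: 17 cycles, utilization 1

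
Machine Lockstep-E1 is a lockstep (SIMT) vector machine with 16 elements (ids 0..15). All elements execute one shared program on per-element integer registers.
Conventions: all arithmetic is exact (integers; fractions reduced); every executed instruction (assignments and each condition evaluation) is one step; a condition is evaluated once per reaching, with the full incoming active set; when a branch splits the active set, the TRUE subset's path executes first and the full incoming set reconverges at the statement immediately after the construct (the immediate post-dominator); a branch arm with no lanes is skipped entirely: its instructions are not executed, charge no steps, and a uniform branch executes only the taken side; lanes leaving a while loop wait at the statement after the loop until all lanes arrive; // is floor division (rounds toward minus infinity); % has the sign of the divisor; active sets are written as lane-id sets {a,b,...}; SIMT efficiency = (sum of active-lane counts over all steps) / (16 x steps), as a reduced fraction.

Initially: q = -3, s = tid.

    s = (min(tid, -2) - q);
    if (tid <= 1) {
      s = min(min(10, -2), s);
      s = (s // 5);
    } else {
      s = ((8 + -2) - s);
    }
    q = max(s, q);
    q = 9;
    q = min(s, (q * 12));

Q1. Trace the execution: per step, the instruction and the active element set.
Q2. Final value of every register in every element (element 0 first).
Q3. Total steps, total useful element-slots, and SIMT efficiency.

step 0: s <- (min(tid, -2) - q)      {0,1,2,3,4,5,6,7,8,9,10,11,12,13,14,15}
step 1: eval (tid <= 1)              {0,1,2,3,4,5,6,7,8,9,10,11,12,13,14,15}
step 2: s <- min(min(10, -2), s)     {0,1}
step 3: s <- (s // 5)                {0,1}
step 4: s <- ((8 + -2) - s)          {2,3,4,5,6,7,8,9,10,11,12,13,14,15}
step 5: q <- max(s, q)               {0,1,2,3,4,5,6,7,8,9,10,11,12,13,14,15}
step 6: q <- 9                       {0,1,2,3,4,5,6,7,8,9,10,11,12,13,14,15}
step 7: q <- min(s, (q * 12))        {0,1,2,3,4,5,6,7,8,9,10,11,12,13,14,15}

Answer: 8 steps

q: -1,-1,5,5,5,5,5,5,5,5,5,5,5,5,5,5
s: -1,-1,5,5,5,5,5,5,5,5,5,5,5,5,5,5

steps = 8; useful = 98; efficiency = 98/128 = 49/64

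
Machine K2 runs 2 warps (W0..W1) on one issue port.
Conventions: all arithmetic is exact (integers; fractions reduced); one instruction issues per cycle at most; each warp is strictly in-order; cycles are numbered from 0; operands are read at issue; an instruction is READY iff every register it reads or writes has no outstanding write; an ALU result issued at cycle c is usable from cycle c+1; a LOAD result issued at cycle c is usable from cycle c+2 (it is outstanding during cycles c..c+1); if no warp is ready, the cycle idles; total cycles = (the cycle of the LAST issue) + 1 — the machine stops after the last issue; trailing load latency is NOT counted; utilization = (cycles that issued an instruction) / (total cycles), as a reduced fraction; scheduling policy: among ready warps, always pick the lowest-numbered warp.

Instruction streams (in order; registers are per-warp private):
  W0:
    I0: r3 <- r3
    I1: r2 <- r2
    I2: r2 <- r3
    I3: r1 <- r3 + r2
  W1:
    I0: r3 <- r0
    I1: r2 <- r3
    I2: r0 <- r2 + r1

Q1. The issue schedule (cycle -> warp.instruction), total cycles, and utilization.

cycle 0: W0.I0
cycle 1: W0.I1
cycle 2: W0.I2
cycle 3: W0.I3
cycle 4: W1.I0
cycle 5: W1.I1
cycle 6: W1.I2

Answer: 7 cycles, utilization 1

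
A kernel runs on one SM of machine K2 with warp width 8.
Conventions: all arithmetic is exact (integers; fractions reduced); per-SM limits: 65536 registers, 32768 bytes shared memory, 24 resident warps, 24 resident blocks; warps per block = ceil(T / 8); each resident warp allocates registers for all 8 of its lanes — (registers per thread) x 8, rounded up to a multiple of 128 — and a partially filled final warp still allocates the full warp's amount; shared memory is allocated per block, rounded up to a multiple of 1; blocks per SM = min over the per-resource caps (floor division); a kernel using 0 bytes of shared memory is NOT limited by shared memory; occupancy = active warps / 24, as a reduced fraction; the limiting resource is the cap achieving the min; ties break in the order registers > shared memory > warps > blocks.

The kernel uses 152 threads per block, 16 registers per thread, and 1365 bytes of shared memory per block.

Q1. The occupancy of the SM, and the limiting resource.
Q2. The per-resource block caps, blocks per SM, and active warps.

Answer: occupancy 19/24, limited by warps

registers: 26 blocks
shared memory: 24 blocks
warps: 1 block
blocks: 24 blocks

Answer: 1 block, 19 active warps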